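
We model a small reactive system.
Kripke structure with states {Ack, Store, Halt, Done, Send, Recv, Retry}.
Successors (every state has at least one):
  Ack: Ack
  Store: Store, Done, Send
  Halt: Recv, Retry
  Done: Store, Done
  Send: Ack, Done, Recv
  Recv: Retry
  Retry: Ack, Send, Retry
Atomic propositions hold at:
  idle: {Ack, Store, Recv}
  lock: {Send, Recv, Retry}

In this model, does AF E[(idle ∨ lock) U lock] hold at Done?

No

Sat(idle ∨ lock) = {Ack, Store, Send, Recv, Retry}
E[(idle ∨ lock) U lock]: least fixpoint, start Z0 = Sat(lock) = {Send, Recv, Retry}, add states in Sat(idle ∨ lock) with some successor in Z. Z1 = {Store, Send, Recv, Retry}; fixed.
Sat(E[(idle ∨ lock) U lock]) = {Store, Send, Recv, Retry}
AF E[(idle ∨ lock) U lock]: least fixpoint, start Z0 = {Store, Send, Recv, Retry}, add states with every successor in Z. Z1 = {Store, Halt, Send, Recv, Retry}; fixed.
Sat(AF E[(idle ∨ lock) U lock]) = {Store, Halt, Send, Recv, Retry}
Done ∉ Sat(AF E[(idle ∨ lock) U lock]) = {Store, Halt, Send, Recv, Retry}, so the formula does not hold at Done.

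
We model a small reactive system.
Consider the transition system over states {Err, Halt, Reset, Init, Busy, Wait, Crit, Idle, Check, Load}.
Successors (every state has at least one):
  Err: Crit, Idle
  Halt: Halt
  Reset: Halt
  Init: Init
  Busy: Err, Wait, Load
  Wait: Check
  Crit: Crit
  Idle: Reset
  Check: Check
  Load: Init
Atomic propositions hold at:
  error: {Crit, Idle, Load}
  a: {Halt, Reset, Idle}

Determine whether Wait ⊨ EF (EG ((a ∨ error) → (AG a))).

Yes

Sat(a ∨ error) = {Halt, Reset, Crit, Idle, Load}
AG a: greatest fixpoint, start Z0 = {Halt, Reset, Idle}, keep only states in Sat with every successor in Z. Already a fixed point.
Sat(AG a) = {Halt, Reset, Idle}
Sat((a ∨ error) → (AG a)) = {Err, Halt, Reset, Init, Busy, Wait, Idle, Check}
EG ((a ∨ error) → (AG a)): greatest fixpoint, start Z0 = {Err, Halt, Reset, Init, Busy, Wait, Idle, Check}, keep only states in Sat with some successor in Z. Already a fixed point.
Sat(EG ((a ∨ error) → (AG a))) = {Err, Halt, Reset, Init, Busy, Wait, Idle, Check}
EF (EG ((a ∨ error) → (AG a))): least fixpoint, start Z0 = {Err, Halt, Reset, Init, Busy, Wait, Idle, Check}, add states with some successor in Z. Z1 = {Err, Halt, Reset, Init, Busy, Wait, Idle, Check, Load}; fixed.
Sat(EF (EG ((a ∨ error) → (AG a)))) = {Err, Halt, Reset, Init, Busy, Wait, Idle, Check, Load}
Wait ∈ Sat(EF (EG ((a ∨ error) → (AG a)))) = {Err, Halt, Reset, Init, Busy, Wait, Idle, Check, Load}, so the formula holds at Wait.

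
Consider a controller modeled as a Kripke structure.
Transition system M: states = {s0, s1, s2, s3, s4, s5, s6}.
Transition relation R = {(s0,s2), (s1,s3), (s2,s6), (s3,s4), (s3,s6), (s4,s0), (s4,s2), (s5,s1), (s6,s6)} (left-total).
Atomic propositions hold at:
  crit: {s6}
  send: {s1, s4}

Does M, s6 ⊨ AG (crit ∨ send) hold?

Yes

Sat(crit ∨ send) = {s1, s4, s6}
AG (crit ∨ send): greatest fixpoint, start Z0 = {s1, s4, s6}, keep only states in Sat with every successor in Z. Z1 = {s6}; fixed.
Sat(AG (crit ∨ send)) = {s6}
s6 ∈ Sat(AG (crit ∨ send)) = {s6}, so the formula holds at s6.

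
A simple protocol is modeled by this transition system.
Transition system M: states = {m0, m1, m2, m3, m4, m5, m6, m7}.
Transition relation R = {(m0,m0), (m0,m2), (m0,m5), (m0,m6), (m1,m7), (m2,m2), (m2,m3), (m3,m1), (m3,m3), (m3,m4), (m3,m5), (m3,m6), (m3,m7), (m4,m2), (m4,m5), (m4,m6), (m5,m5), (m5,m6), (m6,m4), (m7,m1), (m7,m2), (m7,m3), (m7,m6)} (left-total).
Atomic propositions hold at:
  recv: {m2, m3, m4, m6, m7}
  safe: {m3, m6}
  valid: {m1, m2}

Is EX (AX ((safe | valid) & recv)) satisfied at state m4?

Sat(safe | valid) = {m1, m2, m3, m6}
Sat((safe | valid) & recv) = {m2, m3, m6}
Sat(AX ((safe | valid) & recv)) = {s : every successor in {m2, m3, m6}} = {m2}
Sat(EX (AX ((safe | valid) & recv))) = {s : some successor in {m2}} = {m0, m2, m4, m7}
m4 ∈ Sat(EX (AX ((safe | valid) & recv))) = {m0, m2, m4, m7}, so the formula holds at m4.

Yes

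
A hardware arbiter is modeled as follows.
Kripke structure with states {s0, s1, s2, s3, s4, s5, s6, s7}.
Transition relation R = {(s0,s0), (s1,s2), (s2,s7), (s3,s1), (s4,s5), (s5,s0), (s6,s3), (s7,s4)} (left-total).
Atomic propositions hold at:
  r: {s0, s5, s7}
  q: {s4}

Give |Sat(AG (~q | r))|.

Sat(~q) = {s0, s1, s2, s3, s5, s6, s7}
Sat(~q | r) = {s0, s1, s2, s3, s5, s6, s7}
AG (~q | r): greatest fixpoint, start Z0 = {s0, s1, s2, s3, s5, s6, s7}, keep only states in Sat with every successor in Z. Z1 = {s0, s1, s2, s3, s5, s6}; Z2 = {s0, s1, s3, s5, s6}; Z3 = {s0, s3, s5, s6}; Z4 = {s0, s5, s6}; Z5 = {s0, s5}; fixed.
Sat(AG (~q | r)) = {s0, s5}
|Sat(AG (~q | r))| = |{s0, s5}| = 2.

2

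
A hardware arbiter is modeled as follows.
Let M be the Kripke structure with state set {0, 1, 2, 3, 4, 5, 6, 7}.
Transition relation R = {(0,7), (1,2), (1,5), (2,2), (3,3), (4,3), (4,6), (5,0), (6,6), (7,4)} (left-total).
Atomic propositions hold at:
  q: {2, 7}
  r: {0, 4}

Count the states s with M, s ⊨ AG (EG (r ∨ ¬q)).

3

Sat(¬q) = {0, 1, 3, 4, 5, 6}
Sat(r ∨ ¬q) = {0, 1, 3, 4, 5, 6}
EG (r ∨ ¬q): greatest fixpoint, start Z0 = {0, 1, 3, 4, 5, 6}, keep only states in Sat with some successor in Z. Z1 = {1, 3, 4, 5, 6}; Z2 = {1, 3, 4, 6}; Z3 = {3, 4, 6}; fixed.
Sat(EG (r ∨ ¬q)) = {3, 4, 6}
AG (EG (r ∨ ¬q)): greatest fixpoint, start Z0 = {3, 4, 6}, keep only states in Sat with every successor in Z. Already a fixed point.
Sat(AG (EG (r ∨ ¬q))) = {3, 4, 6}
|Sat(AG (EG (r ∨ ¬q)))| = |{3, 4, 6}| = 3.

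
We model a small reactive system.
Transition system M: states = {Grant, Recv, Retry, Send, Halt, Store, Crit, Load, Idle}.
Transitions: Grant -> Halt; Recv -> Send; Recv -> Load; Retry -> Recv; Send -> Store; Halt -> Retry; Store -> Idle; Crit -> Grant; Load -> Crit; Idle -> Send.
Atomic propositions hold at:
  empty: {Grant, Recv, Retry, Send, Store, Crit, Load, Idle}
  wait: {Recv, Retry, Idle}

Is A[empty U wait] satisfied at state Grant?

No

A[empty U wait]: least fixpoint, start Z0 = Sat(wait) = {Recv, Retry, Idle}, add states in Sat(empty) with every successor in Z. Z1 = {Recv, Retry, Store, Idle}; Z2 = {Recv, Retry, Send, Store, Idle}; fixed.
Sat(A[empty U wait]) = {Recv, Retry, Send, Store, Idle}
Grant ∉ Sat(A[empty U wait]) = {Recv, Retry, Send, Store, Idle}, so the formula does not hold at Grant.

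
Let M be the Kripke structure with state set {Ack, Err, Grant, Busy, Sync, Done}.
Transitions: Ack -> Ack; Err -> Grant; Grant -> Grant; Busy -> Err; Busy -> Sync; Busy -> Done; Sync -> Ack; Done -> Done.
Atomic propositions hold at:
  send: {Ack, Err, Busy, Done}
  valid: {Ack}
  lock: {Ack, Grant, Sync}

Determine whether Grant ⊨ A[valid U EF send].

EF send: least fixpoint, start Z0 = {Ack, Err, Busy, Done}, add states with some successor in Z. Z1 = {Ack, Err, Busy, Sync, Done}; fixed.
Sat(EF send) = {Ack, Err, Busy, Sync, Done}
A[valid U EF send]: least fixpoint, start Z0 = Sat(EF send) = {Ack, Err, Busy, Sync, Done}, add states in Sat(valid) with every successor in Z. Already a fixed point.
Sat(A[valid U EF send]) = {Ack, Err, Busy, Sync, Done}
Grant ∉ Sat(A[valid U EF send]) = {Ack, Err, Busy, Sync, Done}, so the formula does not hold at Grant.

No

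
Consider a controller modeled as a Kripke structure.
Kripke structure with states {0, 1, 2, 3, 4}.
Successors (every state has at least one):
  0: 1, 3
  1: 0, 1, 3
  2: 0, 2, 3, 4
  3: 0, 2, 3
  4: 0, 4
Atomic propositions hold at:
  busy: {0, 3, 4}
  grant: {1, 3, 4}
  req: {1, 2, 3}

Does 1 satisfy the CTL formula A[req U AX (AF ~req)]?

No

Sat(~req) = {0, 4}
AF ~req: least fixpoint, start Z0 = {0, 4}, add states with every successor in Z. Already a fixed point.
Sat(AF ~req) = {0, 4}
Sat(AX (AF ~req)) = {s : every successor in {0, 4}} = {4}
A[req U AX (AF ~req)]: least fixpoint, start Z0 = Sat(AX (AF ~req)) = {4}, add states in Sat(req) with every successor in Z. Already a fixed point.
Sat(A[req U AX (AF ~req)]) = {4}
1 ∉ Sat(A[req U AX (AF ~req)]) = {4}, so the formula does not hold at 1.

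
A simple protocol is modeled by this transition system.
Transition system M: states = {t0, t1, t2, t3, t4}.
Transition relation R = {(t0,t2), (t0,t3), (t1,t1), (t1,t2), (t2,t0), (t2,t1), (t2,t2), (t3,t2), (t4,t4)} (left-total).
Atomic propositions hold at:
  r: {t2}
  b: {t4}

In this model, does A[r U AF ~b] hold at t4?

No

Sat(~b) = {t0, t1, t2, t3}
AF ~b: least fixpoint, start Z0 = {t0, t1, t2, t3}, add states with every successor in Z. Already a fixed point.
Sat(AF ~b) = {t0, t1, t2, t3}
A[r U AF ~b]: least fixpoint, start Z0 = Sat(AF ~b) = {t0, t1, t2, t3}, add states in Sat(r) with every successor in Z. Already a fixed point.
Sat(A[r U AF ~b]) = {t0, t1, t2, t3}
t4 ∉ Sat(A[r U AF ~b]) = {t0, t1, t2, t3}, so the formula does not hold at t4.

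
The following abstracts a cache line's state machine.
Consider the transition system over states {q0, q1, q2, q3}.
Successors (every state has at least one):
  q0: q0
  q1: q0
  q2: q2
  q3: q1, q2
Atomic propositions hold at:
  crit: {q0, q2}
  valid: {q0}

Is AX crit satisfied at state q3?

Sat(AX crit) = {s : every successor in {q0, q2}} = {q0, q1, q2}
q3 ∉ Sat(AX crit) = {q0, q1, q2}, so the formula does not hold at q3.

No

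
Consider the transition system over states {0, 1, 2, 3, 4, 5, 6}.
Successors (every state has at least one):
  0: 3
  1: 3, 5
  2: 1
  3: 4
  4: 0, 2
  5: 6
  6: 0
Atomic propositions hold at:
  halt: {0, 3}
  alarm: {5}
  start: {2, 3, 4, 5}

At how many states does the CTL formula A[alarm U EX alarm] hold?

1

Sat(EX alarm) = {s : some successor in {5}} = {1}
A[alarm U EX alarm]: least fixpoint, start Z0 = Sat(EX alarm) = {1}, add states in Sat(alarm) with every successor in Z. Already a fixed point.
Sat(A[alarm U EX alarm]) = {1}
|Sat(A[alarm U EX alarm])| = |{1}| = 1.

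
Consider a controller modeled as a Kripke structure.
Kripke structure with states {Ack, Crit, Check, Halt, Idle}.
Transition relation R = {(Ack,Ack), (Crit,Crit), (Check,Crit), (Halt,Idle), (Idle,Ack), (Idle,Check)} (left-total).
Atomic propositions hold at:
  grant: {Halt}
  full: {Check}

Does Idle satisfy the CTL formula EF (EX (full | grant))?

Yes

Sat(full | grant) = {Check, Halt}
Sat(EX (full | grant)) = {s : some successor in {Check, Halt}} = {Idle}
EF (EX (full | grant)): least fixpoint, start Z0 = {Idle}, add states with some successor in Z. Z1 = {Halt, Idle}; fixed.
Sat(EF (EX (full | grant))) = {Halt, Idle}
Idle ∈ Sat(EF (EX (full | grant))) = {Halt, Idle}, so the formula holds at Idle.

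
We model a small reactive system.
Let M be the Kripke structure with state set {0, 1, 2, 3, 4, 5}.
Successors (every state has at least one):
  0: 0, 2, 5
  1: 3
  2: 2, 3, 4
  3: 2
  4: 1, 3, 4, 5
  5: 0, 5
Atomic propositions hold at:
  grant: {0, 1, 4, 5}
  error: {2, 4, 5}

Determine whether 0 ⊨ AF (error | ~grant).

Sat(~grant) = {2, 3}
Sat(error | ~grant) = {2, 3, 4, 5}
AF (error | ~grant): least fixpoint, start Z0 = {2, 3, 4, 5}, add states with every successor in Z. Z1 = {1, 2, 3, 4, 5}; fixed.
Sat(AF (error | ~grant)) = {1, 2, 3, 4, 5}
0 ∉ Sat(AF (error | ~grant)) = {1, 2, 3, 4, 5}, so the formula does not hold at 0.

No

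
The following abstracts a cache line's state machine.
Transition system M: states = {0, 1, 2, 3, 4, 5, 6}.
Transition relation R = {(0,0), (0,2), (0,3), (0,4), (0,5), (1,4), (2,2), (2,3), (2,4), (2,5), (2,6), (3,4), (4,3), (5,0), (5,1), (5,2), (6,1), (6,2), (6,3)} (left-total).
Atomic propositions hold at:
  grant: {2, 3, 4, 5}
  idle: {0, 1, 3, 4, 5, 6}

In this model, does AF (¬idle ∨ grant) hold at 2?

Yes

Sat(¬idle) = {2}
Sat(¬idle ∨ grant) = {2, 3, 4, 5}
AF (¬idle ∨ grant): least fixpoint, start Z0 = {2, 3, 4, 5}, add states with every successor in Z. Z1 = {1, 2, 3, 4, 5}; Z2 = {1, 2, 3, 4, 5, 6}; fixed.
Sat(AF (¬idle ∨ grant)) = {1, 2, 3, 4, 5, 6}
2 ∈ Sat(AF (¬idle ∨ grant)) = {1, 2, 3, 4, 5, 6}, so the formula holds at 2.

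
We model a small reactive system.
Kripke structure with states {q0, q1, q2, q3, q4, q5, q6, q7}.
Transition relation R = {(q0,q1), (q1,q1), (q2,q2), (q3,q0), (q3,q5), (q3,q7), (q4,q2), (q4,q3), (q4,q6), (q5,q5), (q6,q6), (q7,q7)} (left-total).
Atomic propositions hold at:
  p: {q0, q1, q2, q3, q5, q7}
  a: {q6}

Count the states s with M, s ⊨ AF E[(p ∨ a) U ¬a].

Sat(p ∨ a) = {q0, q1, q2, q3, q5, q6, q7}
Sat(¬a) = {q0, q1, q2, q3, q4, q5, q7}
E[(p ∨ a) U ¬a]: least fixpoint, start Z0 = Sat(¬a) = {q0, q1, q2, q3, q4, q5, q7}, add states in Sat(p ∨ a) with some successor in Z. Already a fixed point.
Sat(E[(p ∨ a) U ¬a]) = {q0, q1, q2, q3, q4, q5, q7}
AF E[(p ∨ a) U ¬a]: least fixpoint, start Z0 = {q0, q1, q2, q3, q4, q5, q7}, add states with every successor in Z. Already a fixed point.
Sat(AF E[(p ∨ a) U ¬a]) = {q0, q1, q2, q3, q4, q5, q7}
|Sat(AF E[(p ∨ a) U ¬a])| = |{q0, q1, q2, q3, q4, q5, q7}| = 7.

7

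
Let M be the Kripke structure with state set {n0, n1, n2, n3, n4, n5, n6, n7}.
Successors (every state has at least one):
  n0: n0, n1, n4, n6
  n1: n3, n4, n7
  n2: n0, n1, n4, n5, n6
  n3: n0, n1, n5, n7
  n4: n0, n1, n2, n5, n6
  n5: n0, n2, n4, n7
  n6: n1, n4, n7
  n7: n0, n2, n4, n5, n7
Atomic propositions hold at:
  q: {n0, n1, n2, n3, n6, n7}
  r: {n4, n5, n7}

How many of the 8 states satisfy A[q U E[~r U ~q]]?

7

Sat(~r) = {n0, n1, n2, n3, n6}
Sat(~q) = {n4, n5}
E[~r U ~q]: least fixpoint, start Z0 = Sat(~q) = {n4, n5}, add states in Sat(~r) with some successor in Z. Z1 = {n0, n1, n2, n3, n4, n5, n6}; fixed.
Sat(E[~r U ~q]) = {n0, n1, n2, n3, n4, n5, n6}
A[q U E[~r U ~q]]: least fixpoint, start Z0 = Sat(E[~r U ~q]) = {n0, n1, n2, n3, n4, n5, n6}, add states in Sat(q) with every successor in Z. Already a fixed point.
Sat(A[q U E[~r U ~q]]) = {n0, n1, n2, n3, n4, n5, n6}
|Sat(A[q U E[~r U ~q]])| = |{n0, n1, n2, n3, n4, n5, n6}| = 7.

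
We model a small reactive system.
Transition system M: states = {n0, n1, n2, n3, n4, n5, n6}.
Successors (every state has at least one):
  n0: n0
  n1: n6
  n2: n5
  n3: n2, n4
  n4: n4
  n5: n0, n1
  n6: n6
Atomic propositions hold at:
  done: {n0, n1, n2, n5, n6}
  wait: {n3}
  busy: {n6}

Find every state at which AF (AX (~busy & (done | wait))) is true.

Sat(~busy) = {n0, n1, n2, n3, n4, n5}
Sat(done | wait) = {n0, n1, n2, n3, n5, n6}
Sat(~busy & (done | wait)) = {n0, n1, n2, n3, n5}
Sat(AX (~busy & (done | wait))) = {s : every successor in {n0, n1, n2, n3, n5}} = {n0, n2, n5}
AF (AX (~busy & (done | wait))): least fixpoint, start Z0 = {n0, n2, n5}, add states with every successor in Z. Already a fixed point.
Sat(AF (AX (~busy & (done | wait)))) = {n0, n2, n5}

{n0, n2, n5}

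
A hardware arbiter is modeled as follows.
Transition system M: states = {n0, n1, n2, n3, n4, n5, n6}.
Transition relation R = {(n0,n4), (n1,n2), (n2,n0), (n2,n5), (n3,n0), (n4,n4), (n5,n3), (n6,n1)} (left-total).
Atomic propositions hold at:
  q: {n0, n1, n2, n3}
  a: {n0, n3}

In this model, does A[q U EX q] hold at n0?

Sat(EX q) = {s : some successor in {n0, n1, n2, n3}} = {n1, n2, n3, n5, n6}
A[q U EX q]: least fixpoint, start Z0 = Sat(EX q) = {n1, n2, n3, n5, n6}, add states in Sat(q) with every successor in Z. Already a fixed point.
Sat(A[q U EX q]) = {n1, n2, n3, n5, n6}
n0 ∉ Sat(A[q U EX q]) = {n1, n2, n3, n5, n6}, so the formula does not hold at n0.

No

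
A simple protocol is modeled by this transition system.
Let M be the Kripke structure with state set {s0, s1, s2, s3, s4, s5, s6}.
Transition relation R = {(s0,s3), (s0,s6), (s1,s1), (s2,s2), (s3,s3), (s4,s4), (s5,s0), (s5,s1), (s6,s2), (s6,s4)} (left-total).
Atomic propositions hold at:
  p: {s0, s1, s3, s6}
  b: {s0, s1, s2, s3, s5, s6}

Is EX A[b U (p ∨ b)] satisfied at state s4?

Sat(p ∨ b) = {s0, s1, s2, s3, s5, s6}
A[b U (p ∨ b)]: least fixpoint, start Z0 = Sat((p ∨ b)) = {s0, s1, s2, s3, s5, s6}, add states in Sat(b) with every successor in Z. Already a fixed point.
Sat(A[b U (p ∨ b)]) = {s0, s1, s2, s3, s5, s6}
Sat(EX A[b U (p ∨ b)]) = {s : some successor in {s0, s1, s2, s3, s5, s6}} = {s0, s1, s2, s3, s5, s6}
s4 ∉ Sat(EX A[b U (p ∨ b)]) = {s0, s1, s2, s3, s5, s6}, so the formula does not hold at s4.

No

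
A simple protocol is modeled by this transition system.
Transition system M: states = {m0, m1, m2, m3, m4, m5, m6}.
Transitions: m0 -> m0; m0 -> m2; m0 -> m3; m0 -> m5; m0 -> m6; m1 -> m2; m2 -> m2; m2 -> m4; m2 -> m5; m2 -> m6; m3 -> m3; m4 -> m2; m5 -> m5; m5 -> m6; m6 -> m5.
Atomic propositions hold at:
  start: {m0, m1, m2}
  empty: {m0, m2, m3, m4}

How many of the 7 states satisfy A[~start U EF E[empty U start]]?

Sat(~start) = {m3, m4, m5, m6}
E[empty U start]: least fixpoint, start Z0 = Sat(start) = {m0, m1, m2}, add states in Sat(empty) with some successor in Z. Z1 = {m0, m1, m2, m4}; fixed.
Sat(E[empty U start]) = {m0, m1, m2, m4}
EF E[empty U start]: least fixpoint, start Z0 = {m0, m1, m2, m4}, add states with some successor in Z. Already a fixed point.
Sat(EF E[empty U start]) = {m0, m1, m2, m4}
A[~start U EF E[empty U start]]: least fixpoint, start Z0 = Sat(EF E[empty U start]) = {m0, m1, m2, m4}, add states in Sat(~start) with every successor in Z. Already a fixed point.
Sat(A[~start U EF E[empty U start]]) = {m0, m1, m2, m4}
|Sat(A[~start U EF E[empty U start]])| = |{m0, m1, m2, m4}| = 4.

4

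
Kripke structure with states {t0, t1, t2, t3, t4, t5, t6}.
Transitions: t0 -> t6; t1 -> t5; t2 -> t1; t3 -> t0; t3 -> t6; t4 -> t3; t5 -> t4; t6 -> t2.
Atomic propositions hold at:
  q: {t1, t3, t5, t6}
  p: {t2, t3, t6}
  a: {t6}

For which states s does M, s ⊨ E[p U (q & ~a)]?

{t1, t2, t3, t5, t6}

Sat(~a) = {t0, t1, t2, t3, t4, t5}
Sat(q & ~a) = {t1, t3, t5}
E[p U (q & ~a)]: least fixpoint, start Z0 = Sat((q & ~a)) = {t1, t3, t5}, add states in Sat(p) with some successor in Z. Z1 = {t1, t2, t3, t5}; Z2 = {t1, t2, t3, t5, t6}; fixed.
Sat(E[p U (q & ~a)]) = {t1, t2, t3, t5, t6}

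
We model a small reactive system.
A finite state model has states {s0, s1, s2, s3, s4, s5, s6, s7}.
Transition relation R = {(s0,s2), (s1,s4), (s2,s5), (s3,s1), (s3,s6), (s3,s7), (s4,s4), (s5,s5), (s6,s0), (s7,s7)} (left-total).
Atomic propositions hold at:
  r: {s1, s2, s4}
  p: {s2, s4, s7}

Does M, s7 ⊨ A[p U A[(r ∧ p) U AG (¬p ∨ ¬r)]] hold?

Sat(r ∧ p) = {s2, s4}
Sat(¬p) = {s0, s1, s3, s5, s6}
Sat(¬r) = {s0, s3, s5, s6, s7}
Sat(¬p ∨ ¬r) = {s0, s1, s3, s5, s6, s7}
AG (¬p ∨ ¬r): greatest fixpoint, start Z0 = {s0, s1, s3, s5, s6, s7}, keep only states in Sat with every successor in Z. Z1 = {s3, s5, s6, s7}; Z2 = {s5, s7}; fixed.
Sat(AG (¬p ∨ ¬r)) = {s5, s7}
A[(r ∧ p) U AG (¬p ∨ ¬r)]: least fixpoint, start Z0 = Sat(AG (¬p ∨ ¬r)) = {s5, s7}, add states in Sat(r ∧ p) with every successor in Z. Z1 = {s2, s5, s7}; fixed.
Sat(A[(r ∧ p) U AG (¬p ∨ ¬r)]) = {s2, s5, s7}
A[p U A[(r ∧ p) U AG (¬p ∨ ¬r)]]: least fixpoint, start Z0 = Sat(A[(r ∧ p) U AG (¬p ∨ ¬r)]) = {s2, s5, s7}, add states in Sat(p) with every successor in Z. Already a fixed point.
Sat(A[p U A[(r ∧ p) U AG (¬p ∨ ¬r)]]) = {s2, s5, s7}
s7 ∈ Sat(A[p U A[(r ∧ p) U AG (¬p ∨ ¬r)]]) = {s2, s5, s7}, so the formula holds at s7.

Yes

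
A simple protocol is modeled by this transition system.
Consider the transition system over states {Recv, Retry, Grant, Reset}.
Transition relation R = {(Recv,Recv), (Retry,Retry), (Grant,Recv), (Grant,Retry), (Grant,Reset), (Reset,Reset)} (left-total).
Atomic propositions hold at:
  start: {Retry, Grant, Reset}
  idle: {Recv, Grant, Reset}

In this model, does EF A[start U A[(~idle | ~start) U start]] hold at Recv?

No

Sat(~idle) = {Retry}
Sat(~start) = {Recv}
Sat(~idle | ~start) = {Recv, Retry}
A[(~idle | ~start) U start]: least fixpoint, start Z0 = Sat(start) = {Retry, Grant, Reset}, add states in Sat(~idle | ~start) with every successor in Z. Already a fixed point.
Sat(A[(~idle | ~start) U start]) = {Retry, Grant, Reset}
A[start U A[(~idle | ~start) U start]]: least fixpoint, start Z0 = Sat(A[(~idle | ~start) U start]) = {Retry, Grant, Reset}, add states in Sat(start) with every successor in Z. Already a fixed point.
Sat(A[start U A[(~idle | ~start) U start]]) = {Retry, Grant, Reset}
EF A[start U A[(~idle | ~start) U start]]: least fixpoint, start Z0 = {Retry, Grant, Reset}, add states with some successor in Z. Already a fixed point.
Sat(EF A[start U A[(~idle | ~start) U start]]) = {Retry, Grant, Reset}
Recv ∉ Sat(EF A[start U A[(~idle | ~start) U start]]) = {Retry, Grant, Reset}, so the formula does not hold at Recv.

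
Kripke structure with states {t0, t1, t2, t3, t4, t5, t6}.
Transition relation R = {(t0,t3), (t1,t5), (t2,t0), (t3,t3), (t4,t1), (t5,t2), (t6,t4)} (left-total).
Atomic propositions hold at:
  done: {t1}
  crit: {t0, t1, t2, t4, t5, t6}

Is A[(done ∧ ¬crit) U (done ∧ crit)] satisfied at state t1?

Yes

Sat(¬crit) = {t3}
Sat(done ∧ ¬crit) = ∅
Sat(done ∧ crit) = {t1}
A[(done ∧ ¬crit) U (done ∧ crit)]: least fixpoint, start Z0 = Sat((done ∧ crit)) = {t1}, add states in Sat(done ∧ ¬crit) with every successor in Z. Already a fixed point.
Sat(A[(done ∧ ¬crit) U (done ∧ crit)]) = {t1}
t1 ∈ Sat(A[(done ∧ ¬crit) U (done ∧ crit)]) = {t1}, so the formula holds at t1.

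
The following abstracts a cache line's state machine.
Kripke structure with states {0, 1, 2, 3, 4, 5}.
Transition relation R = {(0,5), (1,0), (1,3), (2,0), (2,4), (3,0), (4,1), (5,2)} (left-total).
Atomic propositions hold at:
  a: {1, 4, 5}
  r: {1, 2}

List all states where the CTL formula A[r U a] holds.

A[r U a]: least fixpoint, start Z0 = Sat(a) = {1, 4, 5}, add states in Sat(r) with every successor in Z. Already a fixed point.
Sat(A[r U a]) = {1, 4, 5}

{1, 4, 5}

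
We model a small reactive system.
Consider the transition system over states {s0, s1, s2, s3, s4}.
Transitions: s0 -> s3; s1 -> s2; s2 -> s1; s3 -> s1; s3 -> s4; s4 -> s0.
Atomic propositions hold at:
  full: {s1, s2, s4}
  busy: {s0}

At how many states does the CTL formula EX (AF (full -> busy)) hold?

Sat(full -> busy) = {s0, s3}
AF (full -> busy): least fixpoint, start Z0 = {s0, s3}, add states with every successor in Z. Z1 = {s0, s3, s4}; fixed.
Sat(AF (full -> busy)) = {s0, s3, s4}
Sat(EX (AF (full -> busy))) = {s : some successor in {s0, s3, s4}} = {s0, s3, s4}
|Sat(EX (AF (full -> busy)))| = |{s0, s3, s4}| = 3.

3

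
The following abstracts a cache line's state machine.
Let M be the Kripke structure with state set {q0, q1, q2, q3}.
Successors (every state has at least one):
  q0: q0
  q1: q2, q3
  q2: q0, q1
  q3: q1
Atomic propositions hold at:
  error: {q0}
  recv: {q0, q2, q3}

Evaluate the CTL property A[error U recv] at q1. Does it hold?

A[error U recv]: least fixpoint, start Z0 = Sat(recv) = {q0, q2, q3}, add states in Sat(error) with every successor in Z. Already a fixed point.
Sat(A[error U recv]) = {q0, q2, q3}
q1 ∉ Sat(A[error U recv]) = {q0, q2, q3}, so the formula does not hold at q1.

No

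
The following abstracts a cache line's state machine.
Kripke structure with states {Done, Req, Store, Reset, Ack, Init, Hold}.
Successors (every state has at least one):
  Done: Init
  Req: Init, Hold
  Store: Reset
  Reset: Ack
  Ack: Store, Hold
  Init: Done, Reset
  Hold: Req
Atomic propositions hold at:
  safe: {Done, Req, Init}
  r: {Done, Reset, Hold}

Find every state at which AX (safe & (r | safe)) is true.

Sat(r | safe) = {Done, Req, Reset, Init, Hold}
Sat(safe & (r | safe)) = {Done, Req, Init}
Sat(AX (safe & (r | safe))) = {s : every successor in {Done, Req, Init}} = {Done, Hold}

{Done, Hold}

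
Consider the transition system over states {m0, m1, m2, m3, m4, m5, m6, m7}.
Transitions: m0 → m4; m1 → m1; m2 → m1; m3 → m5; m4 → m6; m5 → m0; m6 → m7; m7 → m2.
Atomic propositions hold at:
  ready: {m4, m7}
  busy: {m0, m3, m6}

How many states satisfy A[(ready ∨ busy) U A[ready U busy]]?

4

Sat(ready ∨ busy) = {m0, m3, m4, m6, m7}
A[ready U busy]: least fixpoint, start Z0 = Sat(busy) = {m0, m3, m6}, add states in Sat(ready) with every successor in Z. Z1 = {m0, m3, m4, m6}; fixed.
Sat(A[ready U busy]) = {m0, m3, m4, m6}
A[(ready ∨ busy) U A[ready U busy]]: least fixpoint, start Z0 = Sat(A[ready U busy]) = {m0, m3, m4, m6}, add states in Sat(ready ∨ busy) with every successor in Z. Already a fixed point.
Sat(A[(ready ∨ busy) U A[ready U busy]]) = {m0, m3, m4, m6}
|Sat(A[(ready ∨ busy) U A[ready U busy]])| = |{m0, m3, m4, m6}| = 4.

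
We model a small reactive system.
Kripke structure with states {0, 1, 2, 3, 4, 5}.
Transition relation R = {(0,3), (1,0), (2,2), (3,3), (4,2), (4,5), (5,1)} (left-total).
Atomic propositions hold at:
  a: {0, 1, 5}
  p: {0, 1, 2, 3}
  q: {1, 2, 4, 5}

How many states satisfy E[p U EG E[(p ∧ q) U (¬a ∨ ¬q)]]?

Sat(p ∧ q) = {1, 2}
Sat(¬a) = {2, 3, 4}
Sat(¬q) = {0, 3}
Sat(¬a ∨ ¬q) = {0, 2, 3, 4}
E[(p ∧ q) U (¬a ∨ ¬q)]: least fixpoint, start Z0 = Sat((¬a ∨ ¬q)) = {0, 2, 3, 4}, add states in Sat(p ∧ q) with some successor in Z. Z1 = {0, 1, 2, 3, 4}; fixed.
Sat(E[(p ∧ q) U (¬a ∨ ¬q)]) = {0, 1, 2, 3, 4}
EG E[(p ∧ q) U (¬a ∨ ¬q)]: greatest fixpoint, start Z0 = {0, 1, 2, 3, 4}, keep only states in Sat with some successor in Z. Already a fixed point.
Sat(EG E[(p ∧ q) U (¬a ∨ ¬q)]) = {0, 1, 2, 3, 4}
E[p U EG E[(p ∧ q) U (¬a ∨ ¬q)]]: least fixpoint, start Z0 = Sat(EG E[(p ∧ q) U (¬a ∨ ¬q)]) = {0, 1, 2, 3, 4}, add states in Sat(p) with some successor in Z. Already a fixed point.
Sat(E[p U EG E[(p ∧ q) U (¬a ∨ ¬q)]]) = {0, 1, 2, 3, 4}
|Sat(E[p U EG E[(p ∧ q) U (¬a ∨ ¬q)]])| = |{0, 1, 2, 3, 4}| = 5.

5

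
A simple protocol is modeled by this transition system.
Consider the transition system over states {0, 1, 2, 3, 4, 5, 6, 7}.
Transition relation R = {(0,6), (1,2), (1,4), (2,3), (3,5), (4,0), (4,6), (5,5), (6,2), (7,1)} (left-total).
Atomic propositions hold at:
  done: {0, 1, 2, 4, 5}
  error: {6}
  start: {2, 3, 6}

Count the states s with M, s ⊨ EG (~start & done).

1

Sat(~start) = {0, 1, 4, 5, 7}
Sat(~start & done) = {0, 1, 4, 5}
EG (~start & done): greatest fixpoint, start Z0 = {0, 1, 4, 5}, keep only states in Sat with some successor in Z. Z1 = {1, 4, 5}; Z2 = {1, 5}; Z3 = {5}; fixed.
Sat(EG (~start & done)) = {5}
|Sat(EG (~start & done))| = |{5}| = 1.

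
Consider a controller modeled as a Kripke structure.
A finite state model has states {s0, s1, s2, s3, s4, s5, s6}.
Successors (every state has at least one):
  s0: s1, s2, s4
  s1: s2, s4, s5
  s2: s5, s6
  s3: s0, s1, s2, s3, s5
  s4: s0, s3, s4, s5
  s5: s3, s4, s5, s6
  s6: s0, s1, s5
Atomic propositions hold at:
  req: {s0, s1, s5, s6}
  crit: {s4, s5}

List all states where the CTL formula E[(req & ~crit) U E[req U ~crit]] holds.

Sat(~crit) = {s0, s1, s2, s3, s6}
Sat(req & ~crit) = {s0, s1, s6}
E[req U ~crit]: least fixpoint, start Z0 = Sat(~crit) = {s0, s1, s2, s3, s6}, add states in Sat(req) with some successor in Z. Z1 = {s0, s1, s2, s3, s5, s6}; fixed.
Sat(E[req U ~crit]) = {s0, s1, s2, s3, s5, s6}
E[(req & ~crit) U E[req U ~crit]]: least fixpoint, start Z0 = Sat(E[req U ~crit]) = {s0, s1, s2, s3, s5, s6}, add states in Sat(req & ~crit) with some successor in Z. Already a fixed point.
Sat(E[(req & ~crit) U E[req U ~crit]]) = {s0, s1, s2, s3, s5, s6}

{s0, s1, s2, s3, s5, s6}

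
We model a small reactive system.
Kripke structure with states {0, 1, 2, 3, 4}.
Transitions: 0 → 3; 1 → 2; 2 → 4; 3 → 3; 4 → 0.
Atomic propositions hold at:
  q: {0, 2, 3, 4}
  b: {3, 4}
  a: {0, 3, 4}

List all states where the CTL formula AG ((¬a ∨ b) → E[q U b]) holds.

Sat(¬a) = {1, 2}
Sat(¬a ∨ b) = {1, 2, 3, 4}
E[q U b]: least fixpoint, start Z0 = Sat(b) = {3, 4}, add states in Sat(q) with some successor in Z. Z1 = {0, 2, 3, 4}; fixed.
Sat(E[q U b]) = {0, 2, 3, 4}
Sat((¬a ∨ b) → E[q U b]) = {0, 2, 3, 4}
AG ((¬a ∨ b) → E[q U b]): greatest fixpoint, start Z0 = {0, 2, 3, 4}, keep only states in Sat with every successor in Z. Already a fixed point.
Sat(AG ((¬a ∨ b) → E[q U b])) = {0, 2, 3, 4}

{0, 2, 3, 4}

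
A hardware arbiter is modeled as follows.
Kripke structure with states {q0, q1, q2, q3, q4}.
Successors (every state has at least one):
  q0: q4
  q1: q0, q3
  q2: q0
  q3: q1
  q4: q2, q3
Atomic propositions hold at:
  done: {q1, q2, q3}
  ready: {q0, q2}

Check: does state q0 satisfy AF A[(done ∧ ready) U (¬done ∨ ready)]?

Sat(done ∧ ready) = {q2}
Sat(¬done) = {q0, q4}
Sat(¬done ∨ ready) = {q0, q2, q4}
A[(done ∧ ready) U (¬done ∨ ready)]: least fixpoint, start Z0 = Sat((¬done ∨ ready)) = {q0, q2, q4}, add states in Sat(done ∧ ready) with every successor in Z. Already a fixed point.
Sat(A[(done ∧ ready) U (¬done ∨ ready)]) = {q0, q2, q4}
AF A[(done ∧ ready) U (¬done ∨ ready)]: least fixpoint, start Z0 = {q0, q2, q4}, add states with every successor in Z. Already a fixed point.
Sat(AF A[(done ∧ ready) U (¬done ∨ ready)]) = {q0, q2, q4}
q0 ∈ Sat(AF A[(done ∧ ready) U (¬done ∨ ready)]) = {q0, q2, q4}, so the formula holds at q0.

Yes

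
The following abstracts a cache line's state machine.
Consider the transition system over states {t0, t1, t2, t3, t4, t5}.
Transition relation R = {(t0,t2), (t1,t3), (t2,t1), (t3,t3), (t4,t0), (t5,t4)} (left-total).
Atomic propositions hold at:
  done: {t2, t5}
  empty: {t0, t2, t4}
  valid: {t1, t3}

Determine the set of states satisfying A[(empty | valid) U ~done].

Sat(empty | valid) = {t0, t1, t2, t3, t4}
Sat(~done) = {t0, t1, t3, t4}
A[(empty | valid) U ~done]: least fixpoint, start Z0 = Sat(~done) = {t0, t1, t3, t4}, add states in Sat(empty | valid) with every successor in Z. Z1 = {t0, t1, t2, t3, t4}; fixed.
Sat(A[(empty | valid) U ~done]) = {t0, t1, t2, t3, t4}

{t0, t1, t2, t3, t4}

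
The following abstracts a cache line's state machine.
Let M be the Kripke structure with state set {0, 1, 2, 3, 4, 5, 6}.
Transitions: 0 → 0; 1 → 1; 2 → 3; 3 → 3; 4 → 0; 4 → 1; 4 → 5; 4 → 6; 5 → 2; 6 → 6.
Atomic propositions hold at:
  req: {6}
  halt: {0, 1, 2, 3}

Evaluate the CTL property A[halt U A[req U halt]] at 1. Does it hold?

A[req U halt]: least fixpoint, start Z0 = Sat(halt) = {0, 1, 2, 3}, add states in Sat(req) with every successor in Z. Already a fixed point.
Sat(A[req U halt]) = {0, 1, 2, 3}
A[halt U A[req U halt]]: least fixpoint, start Z0 = Sat(A[req U halt]) = {0, 1, 2, 3}, add states in Sat(halt) with every successor in Z. Already a fixed point.
Sat(A[halt U A[req U halt]]) = {0, 1, 2, 3}
1 ∈ Sat(A[halt U A[req U halt]]) = {0, 1, 2, 3}, so the formula holds at 1.

Yes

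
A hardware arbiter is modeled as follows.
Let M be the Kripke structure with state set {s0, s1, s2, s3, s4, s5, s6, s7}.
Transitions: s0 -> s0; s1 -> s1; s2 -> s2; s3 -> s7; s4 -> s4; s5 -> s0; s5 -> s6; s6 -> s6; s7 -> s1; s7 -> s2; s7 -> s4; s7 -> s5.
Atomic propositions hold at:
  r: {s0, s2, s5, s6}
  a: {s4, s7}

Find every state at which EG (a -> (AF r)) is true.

AF r: least fixpoint, start Z0 = {s0, s2, s5, s6}, add states with every successor in Z. Already a fixed point.
Sat(AF r) = {s0, s2, s5, s6}
Sat(a -> (AF r)) = {s0, s1, s2, s3, s5, s6}
EG (a -> (AF r)): greatest fixpoint, start Z0 = {s0, s1, s2, s3, s5, s6}, keep only states in Sat with some successor in Z. Z1 = {s0, s1, s2, s5, s6}; fixed.
Sat(EG (a -> (AF r))) = {s0, s1, s2, s5, s6}

{s0, s1, s2, s5, s6}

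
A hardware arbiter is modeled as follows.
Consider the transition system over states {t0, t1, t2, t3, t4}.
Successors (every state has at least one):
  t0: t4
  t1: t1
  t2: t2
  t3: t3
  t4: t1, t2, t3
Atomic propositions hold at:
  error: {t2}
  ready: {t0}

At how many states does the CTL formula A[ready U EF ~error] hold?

Sat(~error) = {t0, t1, t3, t4}
EF ~error: least fixpoint, start Z0 = {t0, t1, t3, t4}, add states with some successor in Z. Already a fixed point.
Sat(EF ~error) = {t0, t1, t3, t4}
A[ready U EF ~error]: least fixpoint, start Z0 = Sat(EF ~error) = {t0, t1, t3, t4}, add states in Sat(ready) with every successor in Z. Already a fixed point.
Sat(A[ready U EF ~error]) = {t0, t1, t3, t4}
|Sat(A[ready U EF ~error])| = |{t0, t1, t3, t4}| = 4.

4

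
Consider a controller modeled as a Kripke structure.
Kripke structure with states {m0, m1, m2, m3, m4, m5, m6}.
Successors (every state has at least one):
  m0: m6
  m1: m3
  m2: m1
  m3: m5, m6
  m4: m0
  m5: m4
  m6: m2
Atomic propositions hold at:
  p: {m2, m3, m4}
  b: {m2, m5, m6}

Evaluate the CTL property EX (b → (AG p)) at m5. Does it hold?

Yes

AG p: greatest fixpoint, start Z0 = {m2, m3, m4}, keep only states in Sat with every successor in Z. Z1 = ∅; fixed.
Sat(AG p) = ∅
Sat(b → (AG p)) = {m0, m1, m3, m4}
Sat(EX (b → (AG p))) = {s : some successor in {m0, m1, m3, m4}} = {m1, m2, m4, m5}
m5 ∈ Sat(EX (b → (AG p))) = {m1, m2, m4, m5}, so the formula holds at m5.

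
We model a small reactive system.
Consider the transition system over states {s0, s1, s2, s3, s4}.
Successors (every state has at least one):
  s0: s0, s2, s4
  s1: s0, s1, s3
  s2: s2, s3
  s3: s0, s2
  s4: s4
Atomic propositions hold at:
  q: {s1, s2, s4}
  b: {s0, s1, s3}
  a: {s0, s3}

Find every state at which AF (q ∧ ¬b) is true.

{s2, s4}

Sat(¬b) = {s2, s4}
Sat(q ∧ ¬b) = {s2, s4}
AF (q ∧ ¬b): least fixpoint, start Z0 = {s2, s4}, add states with every successor in Z. Already a fixed point.
Sat(AF (q ∧ ¬b)) = {s2, s4}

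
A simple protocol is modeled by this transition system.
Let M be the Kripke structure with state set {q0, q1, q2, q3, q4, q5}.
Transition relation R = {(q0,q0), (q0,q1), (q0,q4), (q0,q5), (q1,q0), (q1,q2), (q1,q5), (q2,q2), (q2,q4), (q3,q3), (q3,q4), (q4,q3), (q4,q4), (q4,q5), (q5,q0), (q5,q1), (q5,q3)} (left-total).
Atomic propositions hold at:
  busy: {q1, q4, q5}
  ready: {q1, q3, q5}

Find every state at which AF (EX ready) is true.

{q0, q1, q3, q4, q5}

Sat(EX ready) = {s : some successor in {q1, q3, q5}} = {q0, q1, q3, q4, q5}
AF (EX ready): least fixpoint, start Z0 = {q0, q1, q3, q4, q5}, add states with every successor in Z. Already a fixed point.
Sat(AF (EX ready)) = {q0, q1, q3, q4, q5}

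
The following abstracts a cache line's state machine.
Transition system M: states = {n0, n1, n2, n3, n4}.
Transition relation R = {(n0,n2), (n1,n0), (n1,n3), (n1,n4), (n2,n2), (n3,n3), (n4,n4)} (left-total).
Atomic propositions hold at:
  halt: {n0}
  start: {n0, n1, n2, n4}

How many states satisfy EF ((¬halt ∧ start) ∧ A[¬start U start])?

4

Sat(¬halt) = {n1, n2, n3, n4}
Sat(¬halt ∧ start) = {n1, n2, n4}
Sat(¬start) = {n3}
A[¬start U start]: least fixpoint, start Z0 = Sat(start) = {n0, n1, n2, n4}, add states in Sat(¬start) with every successor in Z. Already a fixed point.
Sat(A[¬start U start]) = {n0, n1, n2, n4}
Sat((¬halt ∧ start) ∧ A[¬start U start]) = {n1, n2, n4}
EF ((¬halt ∧ start) ∧ A[¬start U start]): least fixpoint, start Z0 = {n1, n2, n4}, add states with some successor in Z. Z1 = {n0, n1, n2, n4}; fixed.
Sat(EF ((¬halt ∧ start) ∧ A[¬start U start])) = {n0, n1, n2, n4}
|Sat(EF ((¬halt ∧ start) ∧ A[¬start U start]))| = |{n0, n1, n2, n4}| = 4.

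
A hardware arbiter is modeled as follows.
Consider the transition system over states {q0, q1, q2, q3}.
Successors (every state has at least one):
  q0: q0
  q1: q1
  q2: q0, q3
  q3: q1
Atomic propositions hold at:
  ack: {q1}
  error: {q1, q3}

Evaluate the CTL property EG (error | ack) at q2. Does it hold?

Sat(error | ack) = {q1, q3}
EG (error | ack): greatest fixpoint, start Z0 = {q1, q3}, keep only states in Sat with some successor in Z. Already a fixed point.
Sat(EG (error | ack)) = {q1, q3}
q2 ∉ Sat(EG (error | ack)) = {q1, q3}, so the formula does not hold at q2.

No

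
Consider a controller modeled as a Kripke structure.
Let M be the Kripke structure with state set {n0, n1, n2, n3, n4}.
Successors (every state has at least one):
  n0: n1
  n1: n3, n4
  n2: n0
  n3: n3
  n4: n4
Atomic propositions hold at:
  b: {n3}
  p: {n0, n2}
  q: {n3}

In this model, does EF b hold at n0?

Yes

EF b: least fixpoint, start Z0 = {n3}, add states with some successor in Z. Z1 = {n1, n3}; Z2 = {n0, n1, n3}; Z3 = {n0, n1, n2, n3}; fixed.
Sat(EF b) = {n0, n1, n2, n3}
n0 ∈ Sat(EF b) = {n0, n1, n2, n3}, so the formula holds at n0.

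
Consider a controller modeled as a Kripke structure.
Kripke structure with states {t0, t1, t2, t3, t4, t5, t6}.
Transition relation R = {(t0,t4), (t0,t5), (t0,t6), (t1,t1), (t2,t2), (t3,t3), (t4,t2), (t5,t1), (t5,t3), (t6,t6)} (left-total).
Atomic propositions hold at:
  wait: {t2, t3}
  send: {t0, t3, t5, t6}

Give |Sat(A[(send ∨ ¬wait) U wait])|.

3

Sat(¬wait) = {t0, t1, t4, t5, t6}
Sat(send ∨ ¬wait) = {t0, t1, t3, t4, t5, t6}
A[(send ∨ ¬wait) U wait]: least fixpoint, start Z0 = Sat(wait) = {t2, t3}, add states in Sat(send ∨ ¬wait) with every successor in Z. Z1 = {t2, t3, t4}; fixed.
Sat(A[(send ∨ ¬wait) U wait]) = {t2, t3, t4}
|Sat(A[(send ∨ ¬wait) U wait])| = |{t2, t3, t4}| = 3.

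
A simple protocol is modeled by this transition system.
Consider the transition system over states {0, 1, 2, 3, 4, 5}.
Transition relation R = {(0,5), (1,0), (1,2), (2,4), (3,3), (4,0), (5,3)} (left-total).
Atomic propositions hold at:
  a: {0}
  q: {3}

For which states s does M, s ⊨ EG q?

EG q: greatest fixpoint, start Z0 = {3}, keep only states in Sat with some successor in Z. Already a fixed point.
Sat(EG q) = {3}

{3}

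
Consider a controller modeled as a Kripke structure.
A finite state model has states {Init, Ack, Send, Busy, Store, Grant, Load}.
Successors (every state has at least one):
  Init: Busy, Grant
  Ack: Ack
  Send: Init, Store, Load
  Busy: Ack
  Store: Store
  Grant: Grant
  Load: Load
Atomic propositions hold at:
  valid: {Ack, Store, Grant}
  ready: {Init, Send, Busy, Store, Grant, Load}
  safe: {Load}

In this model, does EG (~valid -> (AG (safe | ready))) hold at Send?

Sat(~valid) = {Init, Send, Busy, Load}
Sat(safe | ready) = {Init, Send, Busy, Store, Grant, Load}
AG (safe | ready): greatest fixpoint, start Z0 = {Init, Send, Busy, Store, Grant, Load}, keep only states in Sat with every successor in Z. Z1 = {Init, Send, Store, Grant, Load}; Z2 = {Send, Store, Grant, Load}; Z3 = {Store, Grant, Load}; fixed.
Sat(AG (safe | ready)) = {Store, Grant, Load}
Sat(~valid -> (AG (safe | ready))) = {Ack, Store, Grant, Load}
EG (~valid -> (AG (safe | ready))): greatest fixpoint, start Z0 = {Ack, Store, Grant, Load}, keep only states in Sat with some successor in Z. Already a fixed point.
Sat(EG (~valid -> (AG (safe | ready)))) = {Ack, Store, Grant, Load}
Send ∉ Sat(EG (~valid -> (AG (safe | ready)))) = {Ack, Store, Grant, Load}, so the formula does not hold at Send.

No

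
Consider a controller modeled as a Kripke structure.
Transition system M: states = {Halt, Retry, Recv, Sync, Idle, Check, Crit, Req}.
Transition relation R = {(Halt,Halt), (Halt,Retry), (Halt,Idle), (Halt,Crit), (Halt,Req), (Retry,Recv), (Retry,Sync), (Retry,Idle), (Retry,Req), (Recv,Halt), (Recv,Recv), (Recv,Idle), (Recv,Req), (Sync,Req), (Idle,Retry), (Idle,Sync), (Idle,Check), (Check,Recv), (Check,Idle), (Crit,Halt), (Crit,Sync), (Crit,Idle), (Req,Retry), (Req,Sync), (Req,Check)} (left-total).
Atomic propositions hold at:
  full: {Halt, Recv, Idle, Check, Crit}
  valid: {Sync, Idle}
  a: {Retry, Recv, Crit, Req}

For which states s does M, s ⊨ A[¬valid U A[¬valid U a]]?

{Retry, Recv, Crit, Req}

Sat(¬valid) = {Halt, Retry, Recv, Check, Crit, Req}
A[¬valid U a]: least fixpoint, start Z0 = Sat(a) = {Retry, Recv, Crit, Req}, add states in Sat(¬valid) with every successor in Z. Already a fixed point.
Sat(A[¬valid U a]) = {Retry, Recv, Crit, Req}
A[¬valid U A[¬valid U a]]: least fixpoint, start Z0 = Sat(A[¬valid U a]) = {Retry, Recv, Crit, Req}, add states in Sat(¬valid) with every successor in Z. Already a fixed point.
Sat(A[¬valid U A[¬valid U a]]) = {Retry, Recv, Crit, Req}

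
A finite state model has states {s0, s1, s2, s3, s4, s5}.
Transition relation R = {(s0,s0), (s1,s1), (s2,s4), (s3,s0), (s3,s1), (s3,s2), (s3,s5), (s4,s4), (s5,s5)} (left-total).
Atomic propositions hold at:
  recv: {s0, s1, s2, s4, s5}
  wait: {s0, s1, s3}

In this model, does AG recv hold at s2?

AG recv: greatest fixpoint, start Z0 = {s0, s1, s2, s4, s5}, keep only states in Sat with every successor in Z. Already a fixed point.
Sat(AG recv) = {s0, s1, s2, s4, s5}
s2 ∈ Sat(AG recv) = {s0, s1, s2, s4, s5}, so the formula holds at s2.

Yes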